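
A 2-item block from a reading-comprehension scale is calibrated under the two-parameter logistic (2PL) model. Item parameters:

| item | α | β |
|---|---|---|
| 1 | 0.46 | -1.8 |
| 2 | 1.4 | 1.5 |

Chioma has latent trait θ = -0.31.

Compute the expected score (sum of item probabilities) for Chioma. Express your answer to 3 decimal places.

0.738

P(θ) = 1 / (1 + exp(−α(θ − β)))
P_1 = 1/(1+e^{-0.6854}) = 0.6649
P_2 = 1/(1+e^{2.5340}) = 0.0735
E[score] = 0.6649 + 0.0735 = 0.7385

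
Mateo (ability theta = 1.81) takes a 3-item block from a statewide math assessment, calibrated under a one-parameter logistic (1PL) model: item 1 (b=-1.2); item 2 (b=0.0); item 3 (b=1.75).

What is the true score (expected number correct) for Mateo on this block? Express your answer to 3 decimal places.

2.327

P(theta) = 1 / (1 + exp(−(theta − b)))
P_1 = 1/(1+e^{-3.0100}) = 0.9530
P_2 = 1/(1+e^{-1.8100}) = 0.8594
P_3 = 1/(1+e^{-0.0600}) = 0.5150
E[score] = 0.9530 + 0.8594 + 0.5150 = 2.3274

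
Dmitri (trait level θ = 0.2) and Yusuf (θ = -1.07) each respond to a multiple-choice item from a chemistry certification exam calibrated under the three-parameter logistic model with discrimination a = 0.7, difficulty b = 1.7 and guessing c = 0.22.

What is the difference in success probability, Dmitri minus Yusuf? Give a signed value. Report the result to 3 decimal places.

0.104

P(θ) = c + (1 − c) · 1 / (1 + exp(−a(θ − b)))
P(Dmitri) = 0.4222  [exponent -1.0500]
P(Yusuf) = 0.3181  [exponent -1.9390]
Difference = 0.4222 − 0.3181 = 0.1041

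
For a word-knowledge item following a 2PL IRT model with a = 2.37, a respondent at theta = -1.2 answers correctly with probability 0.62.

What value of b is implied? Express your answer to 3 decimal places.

P(theta) = 1 / (1 + exp(−a(theta − b)))
logit(0.62) = ln(0.62/0.38) = 0.4895
b = theta − logit/(a) = -1.2 − 0.4895/2.3700 = -1.4066

-1.407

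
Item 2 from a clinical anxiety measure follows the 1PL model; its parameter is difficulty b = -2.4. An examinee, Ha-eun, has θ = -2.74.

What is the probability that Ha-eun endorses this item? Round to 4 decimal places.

0.4158

P(θ) = 1 / (1 + exp(−(θ − b)))
Exponent: (-2.74 − (-2.4)) = -0.3400
1/(1 + e^{0.3400}) = 0.4158
P = 0.4158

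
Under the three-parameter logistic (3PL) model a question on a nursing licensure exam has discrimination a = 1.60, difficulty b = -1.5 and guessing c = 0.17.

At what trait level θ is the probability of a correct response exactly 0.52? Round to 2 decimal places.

P(θ) = c + (1 − c) · 1 / (1 + exp(−a(θ − b)))
Remove guessing floor: (0.52 − 0.17)/(1 − 0.17) = 0.4217
logit = ln(0.4217/0.5783) = -0.3159
θ = b + logit/(a) = -1.5 + (-0.3159)/1.6000 = -1.6974

-1.70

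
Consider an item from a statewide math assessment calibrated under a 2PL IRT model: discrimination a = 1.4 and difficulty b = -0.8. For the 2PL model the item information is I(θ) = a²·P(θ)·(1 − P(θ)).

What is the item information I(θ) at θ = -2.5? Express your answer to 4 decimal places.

0.1520

P = 1/(1+e^{2.3800}) = 0.0847
P(1−P) = 0.0847 × 0.9153 = 0.0775
I = a² × P(1−P) = 1.4² × 0.0775 = 0.15197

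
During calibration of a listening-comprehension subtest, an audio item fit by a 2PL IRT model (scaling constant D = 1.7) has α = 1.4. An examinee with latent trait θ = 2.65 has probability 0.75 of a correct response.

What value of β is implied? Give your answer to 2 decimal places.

2.19

P(θ) = 1 / (1 + exp(−D·α(θ − β)))
logit(0.75) = ln(0.75/0.25) = 1.0986
β = θ − logit/(1.7·α) = 2.65 − 1.0986/2.3800 = 2.1884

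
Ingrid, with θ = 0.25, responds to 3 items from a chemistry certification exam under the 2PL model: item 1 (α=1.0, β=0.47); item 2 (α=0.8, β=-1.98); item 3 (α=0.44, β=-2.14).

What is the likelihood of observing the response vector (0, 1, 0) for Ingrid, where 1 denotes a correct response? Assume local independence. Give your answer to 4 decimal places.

P(θ) = 1 / (1 + exp(−α(θ − β)))
P_1 = 1/(1+e^{0.2200}) = 0.4452
P_2 = 1/(1+e^{-1.7840}) = 0.8562
P_3 = 1/(1+e^{-1.0516}) = 0.7411
L = (1−P_1) × P_2 × (1−P_3) = 0.5548 × 0.8562 × 0.2589 = 0.12299

0.1230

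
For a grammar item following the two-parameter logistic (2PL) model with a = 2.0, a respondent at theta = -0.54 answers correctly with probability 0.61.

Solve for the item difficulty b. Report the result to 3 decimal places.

-0.764

P(theta) = 1 / (1 + exp(−a(theta − b)))
logit(0.61) = ln(0.61/0.39) = 0.4473
b = theta − logit/(a) = -0.54 − 0.4473/2.0000 = -0.7637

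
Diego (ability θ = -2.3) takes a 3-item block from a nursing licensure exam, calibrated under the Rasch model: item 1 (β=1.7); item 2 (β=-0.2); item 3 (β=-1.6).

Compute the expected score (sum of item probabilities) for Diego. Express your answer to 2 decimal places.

0.46

P(θ) = 1 / (1 + exp(−(θ − β)))
P_1 = 1/(1+e^{4.0000}) = 0.0180
P_2 = 1/(1+e^{2.1000}) = 0.1091
P_3 = 1/(1+e^{0.7000}) = 0.3318
E[score] = 0.0180 + 0.1091 + 0.3318 = 0.4589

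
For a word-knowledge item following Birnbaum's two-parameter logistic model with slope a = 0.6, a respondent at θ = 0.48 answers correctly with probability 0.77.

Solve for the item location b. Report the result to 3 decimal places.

-1.534

P(θ) = 1 / (1 + exp(−a(θ − b)))
logit(0.77) = ln(0.77/0.23) = 1.2083
b = θ − logit/(a) = 0.48 − 1.2083/0.6000 = -1.5339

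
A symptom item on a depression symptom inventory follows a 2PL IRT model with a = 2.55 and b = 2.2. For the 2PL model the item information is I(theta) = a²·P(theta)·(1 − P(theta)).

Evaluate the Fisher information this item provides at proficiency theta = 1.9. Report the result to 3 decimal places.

P = 1/(1+e^{0.7650}) = 0.3176
P(1−P) = 0.3176 × 0.6824 = 0.2167
I = a² × P(1−P) = 2.55² × 0.2167 = 1.40920

1.409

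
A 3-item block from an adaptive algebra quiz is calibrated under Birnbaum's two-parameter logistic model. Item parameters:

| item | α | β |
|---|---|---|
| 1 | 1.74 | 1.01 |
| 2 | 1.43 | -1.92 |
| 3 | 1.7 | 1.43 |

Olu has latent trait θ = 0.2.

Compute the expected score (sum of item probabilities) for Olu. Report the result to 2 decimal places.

1.26

P(θ) = 1 / (1 + exp(−α(θ − β)))
P_1 = 1/(1+e^{1.4094}) = 0.1963
P_2 = 1/(1+e^{-3.0316}) = 0.9540
P_3 = 1/(1+e^{2.0910}) = 0.1100
E[score] = 0.1963 + 0.9540 + 0.1100 = 1.2603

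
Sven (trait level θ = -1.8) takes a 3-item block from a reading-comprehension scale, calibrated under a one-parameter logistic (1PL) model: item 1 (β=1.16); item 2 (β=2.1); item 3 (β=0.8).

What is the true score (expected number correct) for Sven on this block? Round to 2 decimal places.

P(θ) = 1 / (1 + exp(−(θ − β)))
P_1 = 1/(1+e^{2.9600}) = 0.0493
P_2 = 1/(1+e^{3.9000}) = 0.0198
P_3 = 1/(1+e^{2.6000}) = 0.0691
E[score] = 0.0493 + 0.0198 + 0.0691 = 0.1382

0.14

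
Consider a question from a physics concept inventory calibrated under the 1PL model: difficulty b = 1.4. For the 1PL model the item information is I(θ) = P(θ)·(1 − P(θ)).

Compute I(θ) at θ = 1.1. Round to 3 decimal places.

P = 1/(1+e^{0.3000}) = 0.4256
P(1−P) = 0.4256 × 0.5744 = 0.2445
I = P(1−P) = 0.24446

0.244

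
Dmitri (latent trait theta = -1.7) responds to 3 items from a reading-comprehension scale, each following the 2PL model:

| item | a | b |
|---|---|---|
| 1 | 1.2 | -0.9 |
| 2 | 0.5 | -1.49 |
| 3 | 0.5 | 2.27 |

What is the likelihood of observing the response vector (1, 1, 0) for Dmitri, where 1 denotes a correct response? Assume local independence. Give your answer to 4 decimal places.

P(theta) = 1 / (1 + exp(−a(theta − b)))
P_1 = 1/(1+e^{0.9600}) = 0.2769
P_2 = 1/(1+e^{0.1050}) = 0.4738
P_3 = 1/(1+e^{1.9850}) = 0.1208
L = P_1 × P_2 × (1−P_3) = 0.2769 × 0.4738 × 0.8792 = 0.11533

0.1153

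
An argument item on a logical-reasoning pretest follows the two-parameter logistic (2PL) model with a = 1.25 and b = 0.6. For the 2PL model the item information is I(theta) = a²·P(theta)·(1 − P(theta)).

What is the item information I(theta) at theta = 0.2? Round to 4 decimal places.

P = 1/(1+e^{0.5000}) = 0.3775
P(1−P) = 0.3775 × 0.6225 = 0.2350
I = a² × P(1−P) = 1.25² × 0.2350 = 0.36719

0.3672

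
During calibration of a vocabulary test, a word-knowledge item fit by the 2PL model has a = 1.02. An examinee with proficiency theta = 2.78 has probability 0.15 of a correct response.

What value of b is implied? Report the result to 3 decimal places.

P(theta) = 1 / (1 + exp(−a(theta − b)))
logit(0.15) = ln(0.15/0.85) = -1.7346
b = theta − logit/(a) = 2.78 − (-1.7346)/1.0200 = 4.4806

4.481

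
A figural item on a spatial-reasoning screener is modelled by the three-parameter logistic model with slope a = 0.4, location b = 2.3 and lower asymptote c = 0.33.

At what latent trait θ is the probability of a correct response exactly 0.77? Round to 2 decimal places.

P(θ) = c + (1 − c) · 1 / (1 + exp(−a(θ − b)))
Remove guessing floor: (0.77 − 0.33)/(1 − 0.33) = 0.6567
logit = ln(0.6567/0.3433) = 0.6487
θ = b + logit/(a) = 2.3 + 0.6487/0.4000 = 3.9217

3.92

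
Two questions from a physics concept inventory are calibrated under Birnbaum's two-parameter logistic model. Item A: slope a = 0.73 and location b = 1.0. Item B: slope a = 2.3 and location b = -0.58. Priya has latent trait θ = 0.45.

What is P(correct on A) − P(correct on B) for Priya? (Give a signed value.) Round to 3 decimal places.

-0.513

P(θ) = 1 / (1 + exp(−a(θ − b)))
P_A = 0.4010
P_B = 0.9144
P_A − P_B = -0.5135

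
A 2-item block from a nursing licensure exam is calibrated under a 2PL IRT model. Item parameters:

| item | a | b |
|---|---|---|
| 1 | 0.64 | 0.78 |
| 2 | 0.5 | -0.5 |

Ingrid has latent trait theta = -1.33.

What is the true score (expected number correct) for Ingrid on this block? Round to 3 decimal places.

0.604

P(theta) = 1 / (1 + exp(−a(theta − b)))
P_1 = 1/(1+e^{1.3504}) = 0.2058
P_2 = 1/(1+e^{0.4150}) = 0.3977
E[score] = 0.2058 + 0.3977 = 0.6035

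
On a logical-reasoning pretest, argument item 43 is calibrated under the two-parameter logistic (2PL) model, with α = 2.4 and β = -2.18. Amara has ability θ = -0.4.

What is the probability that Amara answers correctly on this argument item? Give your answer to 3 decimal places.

0.986

P(θ) = 1 / (1 + exp(−α(θ − β)))
Exponent: 2.4 × (-0.4 − (-2.18)) = 4.2720
1/(1 + e^{-4.2720}) = 0.9862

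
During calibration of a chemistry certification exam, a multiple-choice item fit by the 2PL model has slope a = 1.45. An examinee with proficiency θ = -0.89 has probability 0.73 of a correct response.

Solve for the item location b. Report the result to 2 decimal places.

P(θ) = 1 / (1 + exp(−a(θ − b)))
logit(0.73) = ln(0.73/0.27) = 0.9946
b = θ − logit/(a) = -0.89 − 0.9946/1.4500 = -1.5759

-1.58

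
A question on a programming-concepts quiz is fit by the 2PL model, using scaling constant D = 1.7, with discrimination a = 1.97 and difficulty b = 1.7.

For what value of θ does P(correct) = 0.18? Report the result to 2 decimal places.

P(θ) = 1 / (1 + exp(−D·a(θ − b)))
logit = ln(0.1800/0.8200) = -1.5163
θ = b + logit/(1.7·a) = 1.7 + (-1.5163)/3.3490 = 1.2472

1.25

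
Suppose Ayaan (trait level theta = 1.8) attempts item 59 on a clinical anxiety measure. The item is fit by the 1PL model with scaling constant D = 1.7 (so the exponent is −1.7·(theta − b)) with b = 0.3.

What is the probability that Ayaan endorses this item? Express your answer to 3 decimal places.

0.928

P(theta) = 1 / (1 + exp(−D·(theta − b)))
Exponent: 1.7 × (1.8 − 0.3) = 2.5500
1/(1 + e^{-2.5500}) = 0.9276
P = 0.9276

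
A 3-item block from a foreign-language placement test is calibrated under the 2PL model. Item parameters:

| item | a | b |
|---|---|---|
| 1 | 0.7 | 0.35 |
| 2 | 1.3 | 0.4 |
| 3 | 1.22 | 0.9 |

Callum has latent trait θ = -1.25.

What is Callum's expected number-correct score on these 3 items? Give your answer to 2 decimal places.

P(θ) = 1 / (1 + exp(−a(θ − b)))
P_1 = 1/(1+e^{1.1200}) = 0.2460
P_2 = 1/(1+e^{2.1450}) = 0.1048
P_3 = 1/(1+e^{2.6230}) = 0.0677
E[score] = 0.2460 + 0.1048 + 0.0677 = 0.4185

0.42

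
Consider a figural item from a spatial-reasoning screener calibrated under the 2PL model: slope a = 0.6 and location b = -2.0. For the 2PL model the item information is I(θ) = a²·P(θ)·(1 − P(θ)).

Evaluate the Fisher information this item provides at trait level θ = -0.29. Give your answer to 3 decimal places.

P = 1/(1+e^{-1.0260}) = 0.7361
P(1−P) = 0.7361 × 0.2639 = 0.1942
I = a² × P(1−P) = 0.6² × 0.1942 = 0.06993

0.070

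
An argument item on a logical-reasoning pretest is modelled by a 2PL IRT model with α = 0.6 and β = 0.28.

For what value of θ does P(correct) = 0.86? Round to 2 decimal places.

P(θ) = 1 / (1 + exp(−α(θ − β)))
logit = ln(0.8600/0.1400) = 1.8153
θ = β + logit/(α) = 0.28 + 1.8153/0.6000 = 3.3055

3.31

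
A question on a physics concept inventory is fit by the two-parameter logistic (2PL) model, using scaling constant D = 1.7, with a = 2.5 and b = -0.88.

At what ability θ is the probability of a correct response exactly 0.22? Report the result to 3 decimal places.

P(θ) = 1 / (1 + exp(−D·a(θ − b)))
logit = ln(0.2200/0.7800) = -1.2657
θ = b + logit/(1.7·a) = -0.88 + (-1.2657)/4.2500 = -1.1778

-1.178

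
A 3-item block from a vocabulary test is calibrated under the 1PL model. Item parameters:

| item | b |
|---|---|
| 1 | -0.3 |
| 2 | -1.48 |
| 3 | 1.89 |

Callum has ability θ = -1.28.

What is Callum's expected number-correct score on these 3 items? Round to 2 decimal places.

0.86

P(θ) = 1 / (1 + exp(−(θ − b)))
P_1 = 1/(1+e^{0.9800}) = 0.2729
P_2 = 1/(1+e^{-0.2000}) = 0.5498
P_3 = 1/(1+e^{3.1700}) = 0.0403
E[score] = 0.2729 + 0.5498 + 0.0403 = 0.8630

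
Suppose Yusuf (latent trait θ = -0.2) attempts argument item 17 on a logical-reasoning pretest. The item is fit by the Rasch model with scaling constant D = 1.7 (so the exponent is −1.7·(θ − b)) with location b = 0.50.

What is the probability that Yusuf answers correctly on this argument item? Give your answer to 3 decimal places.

P(θ) = 1 / (1 + exp(−D·(θ − b)))
Exponent: 1.7 × (-0.2 − 0.50) = -1.1900
1/(1 + e^{1.1900}) = 0.2333
P = 0.2333

0.233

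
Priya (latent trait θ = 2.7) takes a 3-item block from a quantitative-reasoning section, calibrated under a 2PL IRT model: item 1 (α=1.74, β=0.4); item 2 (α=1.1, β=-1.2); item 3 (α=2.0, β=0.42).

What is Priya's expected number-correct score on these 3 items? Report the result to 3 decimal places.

P(θ) = 1 / (1 + exp(−α(θ − β)))
P_1 = 1/(1+e^{-4.0020}) = 0.9820
P_2 = 1/(1+e^{-4.2900}) = 0.9865
P_3 = 1/(1+e^{-4.5600}) = 0.9896
E[score] = 0.9820 + 0.9865 + 0.9896 = 2.9582

2.958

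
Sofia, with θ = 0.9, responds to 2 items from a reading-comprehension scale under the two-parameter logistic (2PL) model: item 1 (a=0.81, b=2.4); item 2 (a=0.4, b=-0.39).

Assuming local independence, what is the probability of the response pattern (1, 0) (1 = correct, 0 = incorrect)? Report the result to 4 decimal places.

0.0855

P(θ) = 1 / (1 + exp(−a(θ − b)))
P_1 = 1/(1+e^{1.2150}) = 0.2288
P_2 = 1/(1+e^{-0.5160}) = 0.6262
L = P_1 × (1−P_2) = 0.2288 × 0.3738 = 0.08553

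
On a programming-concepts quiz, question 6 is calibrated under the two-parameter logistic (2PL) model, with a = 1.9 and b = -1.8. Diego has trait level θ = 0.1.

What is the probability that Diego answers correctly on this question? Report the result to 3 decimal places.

0.974

P(θ) = 1 / (1 + exp(−a(θ − b)))
Exponent: 1.9 × (0.1 − (-1.8)) = 3.6100
1/(1 + e^{-3.6100}) = 0.9737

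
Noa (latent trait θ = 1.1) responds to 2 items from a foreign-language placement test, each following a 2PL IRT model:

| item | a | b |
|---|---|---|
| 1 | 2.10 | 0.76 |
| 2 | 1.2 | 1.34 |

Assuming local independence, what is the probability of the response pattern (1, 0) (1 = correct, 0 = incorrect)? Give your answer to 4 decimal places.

0.3836

P(θ) = 1 / (1 + exp(−a(θ − b)))
P_1 = 1/(1+e^{-0.7140}) = 0.6713
P_2 = 1/(1+e^{0.2880}) = 0.4285
L = P_1 × (1−P_2) = 0.6713 × 0.5715 = 0.38364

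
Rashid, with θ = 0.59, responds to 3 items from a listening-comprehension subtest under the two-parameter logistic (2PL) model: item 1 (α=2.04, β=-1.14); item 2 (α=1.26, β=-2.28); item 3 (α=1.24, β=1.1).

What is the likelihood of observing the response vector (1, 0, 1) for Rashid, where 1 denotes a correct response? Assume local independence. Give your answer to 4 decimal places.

0.0088

P(θ) = 1 / (1 + exp(−α(θ − β)))
P_1 = 1/(1+e^{-3.5292}) = 0.9715
P_2 = 1/(1+e^{-3.6162}) = 0.9738
P_3 = 1/(1+e^{0.6324}) = 0.3470
L = P_1 × (1−P_2) × P_3 = 0.9715 × 0.0262 × 0.3470 = 0.00883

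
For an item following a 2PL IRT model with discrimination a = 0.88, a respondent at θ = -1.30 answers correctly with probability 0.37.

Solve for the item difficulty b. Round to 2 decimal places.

-0.70

P(θ) = 1 / (1 + exp(−a(θ − b)))
logit(0.37) = ln(0.37/0.63) = -0.5322
b = θ − logit/(a) = -1.30 − (-0.5322)/0.8800 = -0.6952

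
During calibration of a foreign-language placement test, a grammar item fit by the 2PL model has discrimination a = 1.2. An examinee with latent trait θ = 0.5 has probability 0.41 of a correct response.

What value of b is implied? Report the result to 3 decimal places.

P(θ) = 1 / (1 + exp(−a(θ − b)))
logit(0.41) = ln(0.41/0.59) = -0.3640
b = θ − logit/(a) = 0.5 − (-0.3640)/1.2000 = 0.8033

0.803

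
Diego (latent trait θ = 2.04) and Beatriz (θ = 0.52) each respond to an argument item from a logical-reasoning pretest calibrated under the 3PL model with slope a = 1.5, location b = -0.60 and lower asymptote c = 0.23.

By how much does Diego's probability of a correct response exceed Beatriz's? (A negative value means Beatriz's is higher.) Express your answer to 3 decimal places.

0.107

P(θ) = c + (1 − c) · 1 / (1 + exp(−a(θ − b)))
P(Diego) = 0.9856  [exponent 3.9600]
P(Beatriz) = 0.8790  [exponent 1.6800]
Difference = 0.9856 − 0.8790 = 0.1066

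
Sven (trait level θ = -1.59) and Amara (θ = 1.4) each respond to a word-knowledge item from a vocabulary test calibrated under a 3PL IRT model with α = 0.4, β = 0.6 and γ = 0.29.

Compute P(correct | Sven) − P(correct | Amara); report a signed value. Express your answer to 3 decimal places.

-0.203

P(θ) = γ + (1 − γ) · 1 / (1 + exp(−α(θ − β)))
P(Sven) = 0.4987  [exponent -0.8760]
P(Amara) = 0.7013  [exponent 0.3200]
Difference = 0.4987 − 0.7013 = -0.2026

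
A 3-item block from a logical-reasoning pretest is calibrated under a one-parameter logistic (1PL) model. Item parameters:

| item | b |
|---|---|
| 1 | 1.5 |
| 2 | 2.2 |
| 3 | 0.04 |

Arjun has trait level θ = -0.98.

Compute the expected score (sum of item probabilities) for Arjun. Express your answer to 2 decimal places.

0.38

P(θ) = 1 / (1 + exp(−(θ − b)))
P_1 = 1/(1+e^{2.4800}) = 0.0773
P_2 = 1/(1+e^{3.1800}) = 0.0399
P_3 = 1/(1+e^{1.0200}) = 0.2650
E[score] = 0.0773 + 0.0399 + 0.2650 = 0.3822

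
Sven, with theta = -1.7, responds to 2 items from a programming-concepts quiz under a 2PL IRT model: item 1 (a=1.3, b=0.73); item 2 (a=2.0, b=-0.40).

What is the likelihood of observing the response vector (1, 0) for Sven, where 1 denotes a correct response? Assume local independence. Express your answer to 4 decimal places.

P(theta) = 1 / (1 + exp(−a(theta − b)))
P_1 = 1/(1+e^{3.1590}) = 0.0407
P_2 = 1/(1+e^{2.6000}) = 0.0691
L = P_1 × (1−P_2) = 0.0407 × 0.9309 = 0.03792

0.0379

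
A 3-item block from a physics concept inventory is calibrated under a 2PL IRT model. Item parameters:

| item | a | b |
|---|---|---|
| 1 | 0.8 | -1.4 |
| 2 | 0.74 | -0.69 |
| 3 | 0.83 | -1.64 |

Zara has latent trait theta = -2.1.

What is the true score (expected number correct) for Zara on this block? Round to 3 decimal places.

P(theta) = 1 / (1 + exp(−a(theta − b)))
P_1 = 1/(1+e^{0.5600}) = 0.3635
P_2 = 1/(1+e^{1.0434}) = 0.2605
P_3 = 1/(1+e^{0.3818}) = 0.4057
E[score] = 0.3635 + 0.2605 + 0.4057 = 1.0297

1.030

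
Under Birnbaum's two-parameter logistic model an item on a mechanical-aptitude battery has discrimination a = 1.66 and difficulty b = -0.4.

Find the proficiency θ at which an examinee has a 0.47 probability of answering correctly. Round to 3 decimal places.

P(θ) = 1 / (1 + exp(−a(θ − b)))
logit = ln(0.4700/0.5300) = -0.1201
θ = b + logit/(a) = -0.4 + (-0.1201)/1.6600 = -0.4724

-0.472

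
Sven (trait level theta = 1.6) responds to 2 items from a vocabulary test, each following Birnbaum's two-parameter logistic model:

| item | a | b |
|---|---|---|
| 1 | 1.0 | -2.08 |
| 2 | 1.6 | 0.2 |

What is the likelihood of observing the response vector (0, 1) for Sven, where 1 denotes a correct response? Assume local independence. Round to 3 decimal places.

P(theta) = 1 / (1 + exp(−a(theta − b)))
P_1 = 1/(1+e^{-3.6800}) = 0.9754
P_2 = 1/(1+e^{-2.2400}) = 0.9038
L = (1−P_1) × P_2 = 0.0246 × 0.9038 = 0.02224

0.022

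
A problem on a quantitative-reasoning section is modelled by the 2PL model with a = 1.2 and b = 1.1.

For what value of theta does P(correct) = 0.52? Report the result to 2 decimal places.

P(theta) = 1 / (1 + exp(−a(theta − b)))
logit = ln(0.5200/0.4800) = 0.0800
theta = b + logit/(a) = 1.1 + 0.0800/1.2000 = 1.1667

1.17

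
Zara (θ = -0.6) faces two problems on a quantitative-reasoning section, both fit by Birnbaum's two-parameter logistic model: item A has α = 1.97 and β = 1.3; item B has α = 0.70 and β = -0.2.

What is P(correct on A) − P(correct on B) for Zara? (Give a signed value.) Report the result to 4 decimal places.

P(θ) = 1 / (1 + exp(−α(θ − β)))
P_A = 0.0231
P_B = 0.4305
P_A − P_B = -0.4073

-0.4073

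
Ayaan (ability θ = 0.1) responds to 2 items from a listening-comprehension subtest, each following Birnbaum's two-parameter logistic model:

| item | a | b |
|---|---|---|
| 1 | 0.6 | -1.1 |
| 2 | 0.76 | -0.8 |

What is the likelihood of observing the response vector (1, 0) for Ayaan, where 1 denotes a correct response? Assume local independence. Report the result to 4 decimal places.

0.2256

P(θ) = 1 / (1 + exp(−a(θ − b)))
P_1 = 1/(1+e^{-0.7200}) = 0.6726
P_2 = 1/(1+e^{-0.6840}) = 0.6646
L = P_1 × (1−P_2) = 0.6726 × 0.3354 = 0.22557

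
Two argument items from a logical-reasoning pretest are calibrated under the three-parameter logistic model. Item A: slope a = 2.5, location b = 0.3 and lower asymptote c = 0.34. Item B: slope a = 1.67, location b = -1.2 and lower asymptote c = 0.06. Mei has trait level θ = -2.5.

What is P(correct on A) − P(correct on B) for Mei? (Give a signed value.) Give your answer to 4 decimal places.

P(θ) = c + (1 − c) · 1 / (1 + exp(−a(θ − b)))
P_A = 0.3406
P_B = 0.1562
P_A − P_B = 0.1844

0.1844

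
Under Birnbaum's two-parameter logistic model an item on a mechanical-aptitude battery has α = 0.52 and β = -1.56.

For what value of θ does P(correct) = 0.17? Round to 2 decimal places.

-4.61

P(θ) = 1 / (1 + exp(−α(θ − β)))
logit = ln(0.1700/0.8300) = -1.5856
θ = β + logit/(α) = -1.56 + (-1.5856)/0.5200 = -4.6093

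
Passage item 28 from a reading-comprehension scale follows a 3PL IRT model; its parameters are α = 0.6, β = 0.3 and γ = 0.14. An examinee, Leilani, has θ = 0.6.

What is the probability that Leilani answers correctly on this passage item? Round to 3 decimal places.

P(θ) = γ + (1 − γ) · 1 / (1 + exp(−α(θ − β)))
Exponent: 0.6 × (0.6 − 0.3) = 0.1800
1/(1 + e^{-0.1800}) = 0.5449
P = 0.14 + 0.86 × 0.5449 = 0.6086

0.609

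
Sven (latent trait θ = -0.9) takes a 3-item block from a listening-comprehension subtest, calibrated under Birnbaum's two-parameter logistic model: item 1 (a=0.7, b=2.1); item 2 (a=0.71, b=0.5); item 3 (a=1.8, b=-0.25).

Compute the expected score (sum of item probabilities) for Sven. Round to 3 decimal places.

0.616

P(θ) = 1 / (1 + exp(−a(θ − b)))
P_1 = 1/(1+e^{2.1000}) = 0.1091
P_2 = 1/(1+e^{0.9940}) = 0.2701
P_3 = 1/(1+e^{1.1700}) = 0.2369
E[score] = 0.1091 + 0.2701 + 0.2369 = 0.6161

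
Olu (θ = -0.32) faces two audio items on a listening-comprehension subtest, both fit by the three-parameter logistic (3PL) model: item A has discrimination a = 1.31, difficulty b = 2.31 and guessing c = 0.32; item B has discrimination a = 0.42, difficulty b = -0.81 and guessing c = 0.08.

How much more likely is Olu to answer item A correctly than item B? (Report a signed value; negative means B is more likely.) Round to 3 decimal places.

P(θ) = c + (1 − c) · 1 / (1 + exp(−a(θ − b)))
P_A = 0.3410
P_B = 0.5872
P_A − P_B = -0.2461

-0.246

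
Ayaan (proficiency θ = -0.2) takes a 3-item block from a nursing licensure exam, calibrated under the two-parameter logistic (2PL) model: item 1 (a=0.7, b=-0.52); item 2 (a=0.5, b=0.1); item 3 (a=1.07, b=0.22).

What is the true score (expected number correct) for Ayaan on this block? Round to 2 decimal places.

P(θ) = 1 / (1 + exp(−a(θ − b)))
P_1 = 1/(1+e^{-0.2240}) = 0.5558
P_2 = 1/(1+e^{0.1500}) = 0.4626
P_3 = 1/(1+e^{0.4494}) = 0.3895
E[score] = 0.5558 + 0.4626 + 0.3895 = 1.4078

1.41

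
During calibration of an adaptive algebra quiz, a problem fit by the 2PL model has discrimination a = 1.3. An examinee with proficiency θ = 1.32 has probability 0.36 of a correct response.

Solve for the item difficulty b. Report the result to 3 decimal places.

1.763

P(θ) = 1 / (1 + exp(−a(θ − b)))
logit(0.36) = ln(0.36/0.64) = -0.5754
b = θ − logit/(a) = 1.32 − (-0.5754)/1.3000 = 1.7626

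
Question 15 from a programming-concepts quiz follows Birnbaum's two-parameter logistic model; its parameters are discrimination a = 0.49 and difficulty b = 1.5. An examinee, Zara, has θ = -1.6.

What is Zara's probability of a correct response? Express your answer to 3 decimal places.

0.180

P(θ) = 1 / (1 + exp(−a(θ − b)))
Exponent: 0.49 × (-1.6 − 1.5) = -1.5190
1/(1 + e^{1.5190}) = 0.1796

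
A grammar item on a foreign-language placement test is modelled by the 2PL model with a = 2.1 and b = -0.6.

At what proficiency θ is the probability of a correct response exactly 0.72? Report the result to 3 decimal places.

P(θ) = 1 / (1 + exp(−a(θ − b)))
logit = ln(0.7200/0.2800) = 0.9445
θ = b + logit/(a) = -0.6 + 0.9445/2.1000 = -0.1503

-0.150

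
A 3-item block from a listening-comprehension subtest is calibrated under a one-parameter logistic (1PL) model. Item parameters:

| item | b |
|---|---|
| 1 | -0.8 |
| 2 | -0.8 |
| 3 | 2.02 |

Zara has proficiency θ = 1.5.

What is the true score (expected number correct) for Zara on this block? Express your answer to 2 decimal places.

P(θ) = 1 / (1 + exp(−(θ − b)))
P_1 = 1/(1+e^{-2.3000}) = 0.9089
P_2 = 1/(1+e^{-2.3000}) = 0.9089
P_3 = 1/(1+e^{0.5200}) = 0.3729
E[score] = 0.9089 + 0.9089 + 0.3729 = 2.1906

2.19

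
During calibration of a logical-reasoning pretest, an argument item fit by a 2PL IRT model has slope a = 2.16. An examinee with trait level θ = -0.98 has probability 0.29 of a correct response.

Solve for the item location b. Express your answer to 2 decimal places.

-0.57

P(θ) = 1 / (1 + exp(−a(θ − b)))
logit(0.29) = ln(0.29/0.71) = -0.8954
b = θ − logit/(a) = -0.98 − (-0.8954)/2.1600 = -0.5655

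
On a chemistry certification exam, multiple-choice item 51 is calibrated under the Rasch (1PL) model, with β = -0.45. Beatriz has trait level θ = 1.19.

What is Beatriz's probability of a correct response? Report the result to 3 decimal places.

P(θ) = 1 / (1 + exp(−(θ − β)))
Exponent: (1.19 − (-0.45)) = 1.6400
1/(1 + e^{-1.6400}) = 0.8375
P = 0.8375

0.838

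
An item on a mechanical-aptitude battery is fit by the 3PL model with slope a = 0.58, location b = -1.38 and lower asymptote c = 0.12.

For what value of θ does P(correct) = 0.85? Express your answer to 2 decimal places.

1.35

P(θ) = c + (1 − c) · 1 / (1 + exp(−a(θ − b)))
Remove guessing floor: (0.85 − 0.12)/(1 − 0.12) = 0.8295
logit = ln(0.8295/0.1705) = 1.5824
θ = b + logit/(a) = -1.38 + 1.5824/0.5800 = 1.3483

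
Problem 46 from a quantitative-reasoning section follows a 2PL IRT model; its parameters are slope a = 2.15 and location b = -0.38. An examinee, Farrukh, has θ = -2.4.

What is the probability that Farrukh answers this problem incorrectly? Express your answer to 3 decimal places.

P(θ) = 1 / (1 + exp(−a(θ − b)))
Exponent: 2.15 × (-2.4 − (-0.38)) = -4.3430
1/(1 + e^{4.3430}) = 0.0128
P(incorrect) = 1 − 0.0128 = 0.9872

0.987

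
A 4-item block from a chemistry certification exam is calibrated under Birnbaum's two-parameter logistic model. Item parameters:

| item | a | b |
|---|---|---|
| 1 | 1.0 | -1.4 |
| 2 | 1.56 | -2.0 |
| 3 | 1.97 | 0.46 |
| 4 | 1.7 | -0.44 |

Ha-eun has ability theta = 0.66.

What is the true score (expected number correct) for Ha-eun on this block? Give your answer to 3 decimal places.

P(theta) = 1 / (1 + exp(−a(theta − b)))
P_1 = 1/(1+e^{-2.0600}) = 0.8870
P_2 = 1/(1+e^{-4.1496}) = 0.9845
P_3 = 1/(1+e^{-0.3940}) = 0.5972
P_4 = 1/(1+e^{-1.8700}) = 0.8665
E[score] = 0.8870 + 0.9845 + 0.5972 + 0.8665 = 3.3351

3.335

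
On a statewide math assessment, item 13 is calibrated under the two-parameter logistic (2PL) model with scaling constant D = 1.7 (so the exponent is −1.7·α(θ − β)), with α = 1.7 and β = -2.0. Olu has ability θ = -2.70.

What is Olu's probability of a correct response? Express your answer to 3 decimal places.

0.117

P(θ) = 1 / (1 + exp(−D·α(θ − β)))
Exponent: 1.7 × 1.7 × (-2.70 − (-2.0)) = -2.0230
1/(1 + e^{2.0230}) = 0.1168
P = 0.1168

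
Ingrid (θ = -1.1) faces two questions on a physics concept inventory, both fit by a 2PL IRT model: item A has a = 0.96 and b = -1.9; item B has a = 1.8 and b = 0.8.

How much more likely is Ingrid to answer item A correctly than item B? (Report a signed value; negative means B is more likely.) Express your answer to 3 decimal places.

0.651

P(θ) = 1 / (1 + exp(−a(θ − b)))
P_A = 0.6831
P_B = 0.0317
P_A − P_B = 0.6514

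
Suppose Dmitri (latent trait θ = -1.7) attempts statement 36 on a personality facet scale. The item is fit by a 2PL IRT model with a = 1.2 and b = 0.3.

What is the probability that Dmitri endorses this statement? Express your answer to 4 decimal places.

P(θ) = 1 / (1 + exp(−a(θ − b)))
Exponent: 1.2 × (-1.7 − 0.3) = -2.4000
1/(1 + e^{2.4000}) = 0.0832

0.0832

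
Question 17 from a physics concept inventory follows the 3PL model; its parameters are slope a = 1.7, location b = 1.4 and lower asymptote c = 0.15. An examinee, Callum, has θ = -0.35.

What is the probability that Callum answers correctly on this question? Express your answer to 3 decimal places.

P(θ) = c + (1 − c) · 1 / (1 + exp(−a(θ − b)))
Exponent: 1.7 × (-0.35 − 1.4) = -2.9750
1/(1 + e^{2.9750}) = 0.0486
P = 0.15 + 0.85 × 0.0486 = 0.1913

0.191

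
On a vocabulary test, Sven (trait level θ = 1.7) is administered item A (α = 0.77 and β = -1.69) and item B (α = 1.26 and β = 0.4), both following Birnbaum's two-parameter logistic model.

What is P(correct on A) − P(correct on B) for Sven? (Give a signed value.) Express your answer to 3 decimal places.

P(θ) = 1 / (1 + exp(−α(θ − β)))
P_A = 0.9315
P_B = 0.8373
P_A − P_B = 0.0943

0.094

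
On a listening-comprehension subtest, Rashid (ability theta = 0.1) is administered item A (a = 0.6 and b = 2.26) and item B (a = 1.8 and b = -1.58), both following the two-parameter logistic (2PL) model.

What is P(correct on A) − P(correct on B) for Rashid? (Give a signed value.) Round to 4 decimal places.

-0.7388

P(theta) = 1 / (1 + exp(−a(theta − b)))
P_A = 0.2148
P_B = 0.9536
P_A − P_B = -0.7388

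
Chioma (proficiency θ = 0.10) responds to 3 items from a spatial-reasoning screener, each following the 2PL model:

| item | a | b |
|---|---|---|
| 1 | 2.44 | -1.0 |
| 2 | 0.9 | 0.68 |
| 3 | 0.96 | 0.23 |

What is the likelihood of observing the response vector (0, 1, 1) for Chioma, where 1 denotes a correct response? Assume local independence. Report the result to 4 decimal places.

P(θ) = 1 / (1 + exp(−a(θ − b)))
P_1 = 1/(1+e^{-2.6840}) = 0.9361
P_2 = 1/(1+e^{0.5220}) = 0.3724
P_3 = 1/(1+e^{0.1248}) = 0.4688
L = (1−P_1) × P_2 × P_3 = 0.0639 × 0.3724 × 0.4688 = 0.01116

0.0112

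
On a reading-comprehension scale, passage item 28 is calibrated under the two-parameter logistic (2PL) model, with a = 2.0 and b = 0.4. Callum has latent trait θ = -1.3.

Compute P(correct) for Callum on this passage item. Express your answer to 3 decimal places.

0.032

P(θ) = 1 / (1 + exp(−a(θ − b)))
Exponent: 2.0 × (-1.3 − 0.4) = -3.4000
1/(1 + e^{3.4000}) = 0.0323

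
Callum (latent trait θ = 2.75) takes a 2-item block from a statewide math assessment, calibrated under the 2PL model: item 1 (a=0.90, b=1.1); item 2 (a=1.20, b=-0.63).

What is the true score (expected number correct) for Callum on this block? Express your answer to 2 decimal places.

1.80

P(θ) = 1 / (1 + exp(−a(θ − b)))
P_1 = 1/(1+e^{-1.4850}) = 0.8153
P_2 = 1/(1+e^{-4.0560}) = 0.9830
E[score] = 0.8153 + 0.9830 = 1.7983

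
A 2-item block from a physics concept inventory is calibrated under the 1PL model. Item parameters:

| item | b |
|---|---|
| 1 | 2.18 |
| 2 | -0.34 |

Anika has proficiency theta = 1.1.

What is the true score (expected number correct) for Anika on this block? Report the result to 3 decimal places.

P(theta) = 1 / (1 + exp(−(theta − b)))
P_1 = 1/(1+e^{1.0800}) = 0.2535
P_2 = 1/(1+e^{-1.4400}) = 0.8085
E[score] = 0.2535 + 0.8085 = 1.0620

1.062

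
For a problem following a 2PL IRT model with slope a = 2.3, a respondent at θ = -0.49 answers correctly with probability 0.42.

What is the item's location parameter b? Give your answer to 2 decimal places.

P(θ) = 1 / (1 + exp(−a(θ − b)))
logit(0.42) = ln(0.42/0.58) = -0.3228
b = θ − logit/(a) = -0.49 − (-0.3228)/2.3000 = -0.3497

-0.35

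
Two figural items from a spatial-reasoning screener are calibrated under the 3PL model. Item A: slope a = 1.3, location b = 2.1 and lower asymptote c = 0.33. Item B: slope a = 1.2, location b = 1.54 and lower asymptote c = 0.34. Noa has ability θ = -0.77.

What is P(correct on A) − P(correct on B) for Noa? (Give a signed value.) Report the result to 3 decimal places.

-0.033

P(θ) = c + (1 − c) · 1 / (1 + exp(−a(θ − b)))
P_A = 0.3457
P_B = 0.3788
P_A − P_B = -0.0332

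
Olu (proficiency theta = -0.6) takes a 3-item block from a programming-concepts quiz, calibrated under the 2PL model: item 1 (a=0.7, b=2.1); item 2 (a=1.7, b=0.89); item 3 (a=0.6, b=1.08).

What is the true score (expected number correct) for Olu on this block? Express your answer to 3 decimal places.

0.472

P(theta) = 1 / (1 + exp(−a(theta − b)))
P_1 = 1/(1+e^{1.8900}) = 0.1312
P_2 = 1/(1+e^{2.5330}) = 0.0736
P_3 = 1/(1+e^{1.0080}) = 0.2674
E[score] = 0.1312 + 0.0736 + 0.2674 = 0.4722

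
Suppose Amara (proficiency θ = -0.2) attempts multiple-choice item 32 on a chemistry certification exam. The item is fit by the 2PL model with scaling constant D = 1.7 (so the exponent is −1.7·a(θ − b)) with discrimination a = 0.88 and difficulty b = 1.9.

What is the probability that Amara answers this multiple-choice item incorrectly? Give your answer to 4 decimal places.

P(θ) = 1 / (1 + exp(−D·a(θ − b)))
Exponent: 1.7 × 0.88 × (-0.2 − 1.9) = -3.1416
1/(1 + e^{3.1416}) = 0.0414
P = 0.0414
P(incorrect) = 1 − 0.0414 = 0.9586

0.9586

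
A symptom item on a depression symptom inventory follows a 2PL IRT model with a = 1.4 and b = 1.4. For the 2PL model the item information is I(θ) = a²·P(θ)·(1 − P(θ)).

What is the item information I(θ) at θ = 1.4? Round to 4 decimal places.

0.4900

P = 1/(1+e^{0.0000}) = 0.5000
P(1−P) = 0.5000 × 0.5000 = 0.2500
I = a² × P(1−P) = 1.4² × 0.2500 = 0.49000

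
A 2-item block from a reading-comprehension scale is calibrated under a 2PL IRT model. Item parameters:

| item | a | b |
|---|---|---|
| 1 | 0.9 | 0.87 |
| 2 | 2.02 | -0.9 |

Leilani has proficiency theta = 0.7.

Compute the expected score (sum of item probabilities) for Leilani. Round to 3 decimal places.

P(theta) = 1 / (1 + exp(−a(theta − b)))
P_1 = 1/(1+e^{0.1530}) = 0.4618
P_2 = 1/(1+e^{-3.2320}) = 0.9620
E[score] = 0.4618 + 0.9620 = 1.4238

1.424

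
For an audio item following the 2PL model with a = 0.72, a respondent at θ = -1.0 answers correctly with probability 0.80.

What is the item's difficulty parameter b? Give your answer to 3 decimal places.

P(θ) = 1 / (1 + exp(−a(θ − b)))
logit(0.80) = ln(0.80/0.20) = 1.3863
b = θ − logit/(a) = -1.0 − 1.3863/0.7200 = -2.9254

-2.925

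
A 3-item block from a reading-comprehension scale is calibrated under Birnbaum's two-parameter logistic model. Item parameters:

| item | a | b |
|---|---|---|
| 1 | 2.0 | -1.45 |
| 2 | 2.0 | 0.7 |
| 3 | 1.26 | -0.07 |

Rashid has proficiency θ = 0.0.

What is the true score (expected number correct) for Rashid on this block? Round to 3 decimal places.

1.668

P(θ) = 1 / (1 + exp(−a(θ − b)))
P_1 = 1/(1+e^{-2.9000}) = 0.9478
P_2 = 1/(1+e^{1.4000}) = 0.1978
P_3 = 1/(1+e^{-0.0882}) = 0.5220
E[score] = 0.9478 + 0.1978 + 0.5220 = 1.6677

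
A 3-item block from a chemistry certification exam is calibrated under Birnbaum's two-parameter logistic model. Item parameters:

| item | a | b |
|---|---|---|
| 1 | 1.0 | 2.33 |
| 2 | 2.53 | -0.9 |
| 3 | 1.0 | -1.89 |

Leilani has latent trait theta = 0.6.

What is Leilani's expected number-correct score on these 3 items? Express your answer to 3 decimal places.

2.052

P(theta) = 1 / (1 + exp(−a(theta − b)))
P_1 = 1/(1+e^{1.7300}) = 0.1506
P_2 = 1/(1+e^{-3.7950}) = 0.9780
P_3 = 1/(1+e^{-2.4900}) = 0.9234
E[score] = 0.1506 + 0.9780 + 0.9234 = 2.0520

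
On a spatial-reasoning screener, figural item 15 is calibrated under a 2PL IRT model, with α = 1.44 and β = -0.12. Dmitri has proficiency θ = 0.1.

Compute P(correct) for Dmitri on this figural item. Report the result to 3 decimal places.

P(θ) = 1 / (1 + exp(−α(θ − β)))
Exponent: 1.44 × (0.1 − (-0.12)) = 0.3168
1/(1 + e^{-0.3168}) = 0.5785

0.579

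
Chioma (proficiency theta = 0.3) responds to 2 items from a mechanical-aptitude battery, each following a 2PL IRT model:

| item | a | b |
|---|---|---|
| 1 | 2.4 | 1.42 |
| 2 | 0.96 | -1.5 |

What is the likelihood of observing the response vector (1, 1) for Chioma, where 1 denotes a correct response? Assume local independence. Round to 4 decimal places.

P(theta) = 1 / (1 + exp(−a(theta − b)))
P_1 = 1/(1+e^{2.6880}) = 0.0637
P_2 = 1/(1+e^{-1.7280}) = 0.8492
L = P_1 × P_2 = 0.0637 × 0.8492 = 0.05408

0.0541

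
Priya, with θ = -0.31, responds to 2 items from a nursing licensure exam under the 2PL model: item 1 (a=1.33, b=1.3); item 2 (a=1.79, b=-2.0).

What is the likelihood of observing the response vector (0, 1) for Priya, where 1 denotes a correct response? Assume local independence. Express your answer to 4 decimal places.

0.8534

P(θ) = 1 / (1 + exp(−a(θ − b)))
P_1 = 1/(1+e^{2.1413}) = 0.1051
P_2 = 1/(1+e^{-3.0251}) = 0.9537
L = (1−P_1) × P_2 = 0.8949 × 0.9537 = 0.85342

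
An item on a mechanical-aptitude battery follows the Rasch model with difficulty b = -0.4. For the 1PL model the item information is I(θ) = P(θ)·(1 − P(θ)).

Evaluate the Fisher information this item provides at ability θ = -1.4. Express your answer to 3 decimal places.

0.197

P = 1/(1+e^{1.0000}) = 0.2689
P(1−P) = 0.2689 × 0.7311 = 0.1966
I = P(1−P) = 0.19661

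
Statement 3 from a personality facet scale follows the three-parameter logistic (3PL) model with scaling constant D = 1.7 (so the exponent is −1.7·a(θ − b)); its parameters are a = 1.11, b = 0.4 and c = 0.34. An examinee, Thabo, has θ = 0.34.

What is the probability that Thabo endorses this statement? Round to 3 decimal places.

0.651

P(θ) = c + (1 − c) · 1 / (1 + exp(−D·a(θ − b)))
Exponent: 1.7 × 1.11 × (0.34 − 0.4) = -0.1132
1/(1 + e^{0.1132}) = 0.4717
P = 0.34 + 0.66 × 0.4717 = 0.6513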